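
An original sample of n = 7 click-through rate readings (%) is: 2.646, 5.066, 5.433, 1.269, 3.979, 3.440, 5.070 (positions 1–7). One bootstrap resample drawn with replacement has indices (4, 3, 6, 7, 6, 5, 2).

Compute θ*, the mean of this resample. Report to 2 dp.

Resample values: 1.269, 5.433, 3.440, 5.070, 3.440, 3.979, 5.066.
Mean = (1.269 + 5.433 + 3.440 + 5.070 + 3.440 + 3.979 + 5.066) / 7 = 27.6970 / 7 = 3.96

θ* = 3.96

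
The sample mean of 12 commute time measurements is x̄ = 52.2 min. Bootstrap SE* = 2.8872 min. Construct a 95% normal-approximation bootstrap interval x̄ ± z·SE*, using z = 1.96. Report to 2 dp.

(46.54, 57.86)

Margin = 1.96 × 2.8872 = 5.659
Interval: 52.2 ± 5.659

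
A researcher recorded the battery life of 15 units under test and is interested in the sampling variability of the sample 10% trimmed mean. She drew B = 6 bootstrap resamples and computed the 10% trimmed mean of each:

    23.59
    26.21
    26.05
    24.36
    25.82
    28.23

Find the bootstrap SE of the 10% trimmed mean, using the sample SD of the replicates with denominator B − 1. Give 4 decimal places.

Bootstrap SE is the standard deviation of the 6 replicate 10% trimmed means.
Mean of replicates: (23.59 + 26.21 + 26.05 + 24.36 + 25.82 + 28.23) / 6 = 154.26000 / 6 = 25.71000
Sum of squared deviations: (−2.12000)² + (+0.50000)² + (+0.34000)² + (−1.35000)² + (+0.11000)² + (+2.52000)² = 13.04500
Variance = 13.04500 / 5 = 2.60900
SE* = √2.60900

SE* = 1.6152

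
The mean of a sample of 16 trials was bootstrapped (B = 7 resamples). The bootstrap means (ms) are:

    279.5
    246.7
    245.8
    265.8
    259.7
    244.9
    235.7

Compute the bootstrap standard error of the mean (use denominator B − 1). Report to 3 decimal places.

SE* = 15.057

Bootstrap SE is the standard deviation of the 7 replicate means.
Mean of replicates: (279.5 + 246.7 + 245.8 + 265.8 + 259.7 + 244.9 + 235.7) / 7 = 1778.1000 / 7 = 254.0143
Sum of squared deviations: (+25.4857)² + (−7.3143)² + (−8.2143)² + (+11.7857)² + (+5.6857)² + (−9.1143)² + (−18.3143)² = 1360.2086
Variance = 1360.2086 / 6 = 226.7014
SE* = √226.7014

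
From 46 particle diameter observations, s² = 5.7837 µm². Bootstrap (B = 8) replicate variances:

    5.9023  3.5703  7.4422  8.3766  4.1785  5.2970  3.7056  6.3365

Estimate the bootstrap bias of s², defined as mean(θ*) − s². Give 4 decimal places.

mean(θ*) = (5.9023 + 3.5703 + 7.4422 + 8.3766 + 4.1785 + 5.2970 + 3.7056 + 6.3365) / 8 = 5.60112
bias = 5.60112 − 5.7837

bias = −0.1826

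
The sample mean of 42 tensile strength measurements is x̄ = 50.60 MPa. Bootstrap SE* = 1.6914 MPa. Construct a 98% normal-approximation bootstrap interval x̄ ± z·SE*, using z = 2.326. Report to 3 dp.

Margin = 2.326 × 1.6914 = 3.9342
Interval: 50.60 ± 3.9342

(46.666, 54.534)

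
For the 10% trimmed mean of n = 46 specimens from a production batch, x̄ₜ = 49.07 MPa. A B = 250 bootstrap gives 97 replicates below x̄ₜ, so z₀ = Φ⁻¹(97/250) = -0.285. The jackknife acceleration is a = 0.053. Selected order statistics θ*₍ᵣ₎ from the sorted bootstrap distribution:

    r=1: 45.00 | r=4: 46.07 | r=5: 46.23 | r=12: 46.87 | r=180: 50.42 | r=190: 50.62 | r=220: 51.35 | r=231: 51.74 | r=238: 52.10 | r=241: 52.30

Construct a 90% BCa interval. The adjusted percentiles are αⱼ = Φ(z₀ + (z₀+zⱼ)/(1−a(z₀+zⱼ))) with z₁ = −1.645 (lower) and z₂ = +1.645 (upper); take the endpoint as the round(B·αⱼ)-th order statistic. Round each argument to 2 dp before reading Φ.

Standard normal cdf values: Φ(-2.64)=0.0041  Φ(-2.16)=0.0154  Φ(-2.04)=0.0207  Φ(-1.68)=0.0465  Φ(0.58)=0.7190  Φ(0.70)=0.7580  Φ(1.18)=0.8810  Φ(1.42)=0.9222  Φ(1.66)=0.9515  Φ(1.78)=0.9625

(46.23, 51.35)

Lower: z₀ + z₁ = -0.285 + (-1.645) = -1.930; 1 − a(z₀+z₁) = 1 − (0.053)(-1.930) = 1.1023; argument = -0.285 + (-1.930)/1.1023 = -2.0359 → -2.04.
α₁ = Φ(-2.04) = 0.0207; rank = round(250 × 0.0207) = 5; θ*₍5₎ = 46.23.
Upper: z₀ + z₂ = 1.360; 1 − a(z₀+z₂) = 0.9279; argument = 1.1806 → 1.18; α₂ = 0.8810; rank = 220; θ*₍220₎ = 51.35.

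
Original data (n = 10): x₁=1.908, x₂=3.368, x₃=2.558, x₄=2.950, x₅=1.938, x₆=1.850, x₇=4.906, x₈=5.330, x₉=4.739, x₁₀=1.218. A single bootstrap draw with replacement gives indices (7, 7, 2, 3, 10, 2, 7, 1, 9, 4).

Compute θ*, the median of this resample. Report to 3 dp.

θ* = 3.368

Resample values: 4.906, 4.906, 3.368, 2.558, 1.218, 3.368, 4.906, 1.908, 4.739, 2.950.
Sorted: 1.218, 1.908, 2.558, 2.950, 3.368, 3.368, 4.739, 4.906, 4.906, 4.906
Median = average of the two middle values = 3.368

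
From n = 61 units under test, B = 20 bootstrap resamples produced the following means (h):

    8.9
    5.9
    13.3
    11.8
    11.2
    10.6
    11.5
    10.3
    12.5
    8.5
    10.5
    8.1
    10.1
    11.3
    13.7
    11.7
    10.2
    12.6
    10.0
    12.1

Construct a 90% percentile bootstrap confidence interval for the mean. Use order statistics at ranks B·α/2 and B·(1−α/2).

(5.9, 13.3)

Sorted replicates: 5.9, 8.1, 8.5, 8.9, 10.0, 10.1, 10.2, 10.3, 10.5, 10.6, 11.2, 11.3, 11.5, 11.7, 11.8, 12.1, 12.5, 12.6, 13.3, 13.7
α = 0.10; lower rank = 20 × 0.050 = 1; upper rank = 20 × 0.950 = 19.
The 1st smallest replicate is 5.9; the 19th is 13.3.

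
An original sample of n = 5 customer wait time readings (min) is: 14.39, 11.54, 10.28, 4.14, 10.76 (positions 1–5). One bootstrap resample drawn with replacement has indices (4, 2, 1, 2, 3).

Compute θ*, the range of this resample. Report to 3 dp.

θ* = 10.250

Resample values: 4.14, 11.54, 14.39, 11.54, 10.28.
Range = 14.39 − 4.14 = 10.250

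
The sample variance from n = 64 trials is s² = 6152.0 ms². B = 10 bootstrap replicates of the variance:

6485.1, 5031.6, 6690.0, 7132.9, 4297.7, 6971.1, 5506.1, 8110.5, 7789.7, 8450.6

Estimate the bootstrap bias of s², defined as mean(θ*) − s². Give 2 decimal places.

bias = +494.53

mean(θ*) = (6485.1 + 5031.6 + 6690.0 + 7132.9 + 4297.7 + 6971.1 + 5506.1 + 8110.5 + 7789.7 + 8450.6) / 10 = 6646.530
bias = 6646.530 − 6152.0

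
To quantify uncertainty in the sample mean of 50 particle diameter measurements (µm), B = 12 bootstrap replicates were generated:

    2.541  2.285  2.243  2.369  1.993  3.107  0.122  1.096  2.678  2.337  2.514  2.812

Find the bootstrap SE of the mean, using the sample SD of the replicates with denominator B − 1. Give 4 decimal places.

Bootstrap SE is the standard deviation of the 12 replicate means.
Mean of replicates: (2.541 + 2.285 + 2.243 + 2.369 + 1.993 + 3.107 + 0.122 + 1.096 + 2.678 + 2.337 + 2.514 + 2.812) / 12 = 26.09700 / 12 = 2.17475
Sum of squared deviations: (+0.36625)² + (+0.11025)² + (+0.06825)² + (+0.19425)² + (−0.18175)² + (+0.93225)² + (−2.05275)² + (−1.07875)² + (+0.50325)² + (+0.16225)² + (+0.33925)² + (+0.63725)² = 7.26906
Variance = 7.26906 / 11 = 0.66082
SE* = √0.66082

SE* = 0.8129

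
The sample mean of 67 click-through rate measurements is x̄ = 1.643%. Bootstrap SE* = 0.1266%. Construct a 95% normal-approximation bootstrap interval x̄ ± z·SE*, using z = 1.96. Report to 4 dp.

Margin = 1.96 × 0.1266 = 0.24814
Interval: 1.643 ± 0.24814

(1.3949, 1.8911)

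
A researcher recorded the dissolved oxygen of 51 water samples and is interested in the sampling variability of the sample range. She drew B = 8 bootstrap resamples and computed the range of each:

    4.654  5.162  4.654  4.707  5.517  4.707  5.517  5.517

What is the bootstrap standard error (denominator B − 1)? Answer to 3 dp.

Bootstrap SE is the standard deviation of the 8 replicate ranges.
Mean of replicates: (4.654 + 5.162 + 4.654 + 4.707 + 5.517 + 4.707 + 5.517 + 5.517) / 8 = 40.4350 / 8 = 5.0544
Sum of squared deviations: (−0.4004)² + (+0.1076)² + (−0.4004)² + (−0.3474)² + (+0.4626)² + (−0.3474)² + (+0.4626)² + (+0.4626)² = 1.2156
Variance = 1.2156 / 7 = 0.1737
SE* = √0.1737

SE* = 0.417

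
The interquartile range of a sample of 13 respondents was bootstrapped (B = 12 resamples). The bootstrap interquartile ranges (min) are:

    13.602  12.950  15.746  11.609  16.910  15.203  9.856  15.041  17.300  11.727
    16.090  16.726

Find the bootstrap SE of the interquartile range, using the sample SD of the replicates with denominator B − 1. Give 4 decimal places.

Bootstrap SE is the standard deviation of the 12 replicate interquartile ranges.
Mean of replicates: (13.602 + 12.950 + 15.746 + 11.609 + 16.910 + 15.203 + 9.856 + 15.041 + 17.300 + 11.727 + 16.090 + 16.726) / 12 = 172.76000 / 12 = 14.39667
Sum of squared deviations: (−0.79467)² + (−1.44667)² + (+1.34933)² + (−2.78767)² + (+2.51333)² + (+0.80633)² + (−4.54067)² + (+0.64433)² + (+2.90333)² + (−2.66967)² + (+1.69333)² + (+2.32933)² = 64.16560
Variance = 64.16560 / 11 = 5.83324
SE* = √5.83324

SE* = 2.4152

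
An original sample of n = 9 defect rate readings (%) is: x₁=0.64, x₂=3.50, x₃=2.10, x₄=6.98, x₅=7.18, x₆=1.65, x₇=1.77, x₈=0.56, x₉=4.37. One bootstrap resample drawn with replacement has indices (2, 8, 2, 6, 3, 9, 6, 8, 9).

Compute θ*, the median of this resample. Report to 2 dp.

θ* = 2.10

Resample values: 3.50, 0.56, 3.50, 1.65, 2.10, 4.37, 1.65, 0.56, 4.37.
Sorted: 0.56, 0.56, 1.65, 1.65, 2.10, 3.50, 3.50, 4.37, 4.37
Median = middle value = 2.10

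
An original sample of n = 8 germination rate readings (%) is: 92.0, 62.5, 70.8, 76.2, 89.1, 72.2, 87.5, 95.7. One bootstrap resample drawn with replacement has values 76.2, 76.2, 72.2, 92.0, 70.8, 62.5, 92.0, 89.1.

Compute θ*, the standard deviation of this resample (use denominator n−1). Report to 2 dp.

θ* = 10.96

Mean = 78.8750; sum of squared deviations = 841.2950
s² = 841.2950 / 7 = 120.1850
s = √120.1850 = 10.96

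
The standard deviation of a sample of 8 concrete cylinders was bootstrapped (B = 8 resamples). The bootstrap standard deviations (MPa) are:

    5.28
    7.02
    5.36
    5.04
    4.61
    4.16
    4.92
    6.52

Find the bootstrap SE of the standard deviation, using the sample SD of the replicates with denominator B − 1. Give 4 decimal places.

SE* = 0.9566

Bootstrap SE is the standard deviation of the 8 replicate standard deviations.
Mean of replicates: (5.28 + 7.02 + 5.36 + 5.04 + 4.61 + 4.16 + 4.92 + 6.52) / 8 = 42.91000 / 8 = 5.36375
Sum of squared deviations: (−0.08375)² + (+1.65625)² + (−0.00375)² + (−0.32375)² + (−0.75375)² + (−1.20375)² + (−0.44375)² + (+1.15625)² = 6.40599
Variance = 6.40599 / 7 = 0.91514
SE* = √0.91514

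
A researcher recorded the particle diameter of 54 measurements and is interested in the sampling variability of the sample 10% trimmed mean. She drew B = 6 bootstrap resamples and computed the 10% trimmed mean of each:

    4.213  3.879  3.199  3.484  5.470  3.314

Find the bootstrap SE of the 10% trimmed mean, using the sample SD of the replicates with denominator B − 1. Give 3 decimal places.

SE* = 0.845

Bootstrap SE is the standard deviation of the 6 replicate 10% trimmed means.
Mean of replicates: (4.213 + 3.879 + 3.199 + 3.484 + 5.470 + 3.314) / 6 = 23.5590 / 6 = 3.9265
Sum of squared deviations: (+0.2865)² + (−0.0475)² + (−0.7275)² + (−0.4425)² + (+1.5435)² + (−0.6125)² = 3.5669
Variance = 3.5669 / 5 = 0.7134
SE* = √0.7134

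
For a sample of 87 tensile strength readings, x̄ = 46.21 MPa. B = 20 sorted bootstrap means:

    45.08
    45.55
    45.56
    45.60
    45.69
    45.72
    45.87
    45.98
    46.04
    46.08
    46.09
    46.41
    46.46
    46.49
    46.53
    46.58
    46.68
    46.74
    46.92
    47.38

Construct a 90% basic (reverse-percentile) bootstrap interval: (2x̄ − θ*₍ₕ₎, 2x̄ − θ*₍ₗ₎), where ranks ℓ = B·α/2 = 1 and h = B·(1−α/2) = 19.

(45.50, 47.34)

Percentile endpoints at ranks 1 and 19: θ*₍1₎ = 45.08, θ*₍19₎ = 46.92.
Basic interval reflects these around x̄:
  lower = 2 × 46.21 − 46.92 = 45.50
  upper = 2 × 46.21 − 45.08 = 47.34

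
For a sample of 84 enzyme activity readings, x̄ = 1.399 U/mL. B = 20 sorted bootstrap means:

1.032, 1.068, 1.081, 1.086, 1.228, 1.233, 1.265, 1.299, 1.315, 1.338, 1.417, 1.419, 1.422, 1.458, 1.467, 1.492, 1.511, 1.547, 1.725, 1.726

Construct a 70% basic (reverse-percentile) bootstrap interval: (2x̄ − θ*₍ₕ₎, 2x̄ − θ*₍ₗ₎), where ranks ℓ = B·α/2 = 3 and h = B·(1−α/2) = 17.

Percentile endpoints at ranks 3 and 17: θ*₍3₎ = 1.081, θ*₍17₎ = 1.511.
Basic interval reflects these around x̄:
  lower = 2 × 1.399 − 1.511 = 1.287
  upper = 2 × 1.399 − 1.081 = 1.717

(1.287, 1.717)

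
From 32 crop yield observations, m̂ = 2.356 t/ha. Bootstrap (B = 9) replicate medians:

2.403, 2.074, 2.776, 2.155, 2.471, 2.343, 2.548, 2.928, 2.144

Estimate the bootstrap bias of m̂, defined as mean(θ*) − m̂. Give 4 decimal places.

mean(θ*) = (2.403 + 2.074 + 2.776 + 2.155 + 2.471 + 2.343 + 2.548 + 2.928 + 2.144) / 9 = 2.42689
bias = 2.42689 − 2.356

bias = +0.0709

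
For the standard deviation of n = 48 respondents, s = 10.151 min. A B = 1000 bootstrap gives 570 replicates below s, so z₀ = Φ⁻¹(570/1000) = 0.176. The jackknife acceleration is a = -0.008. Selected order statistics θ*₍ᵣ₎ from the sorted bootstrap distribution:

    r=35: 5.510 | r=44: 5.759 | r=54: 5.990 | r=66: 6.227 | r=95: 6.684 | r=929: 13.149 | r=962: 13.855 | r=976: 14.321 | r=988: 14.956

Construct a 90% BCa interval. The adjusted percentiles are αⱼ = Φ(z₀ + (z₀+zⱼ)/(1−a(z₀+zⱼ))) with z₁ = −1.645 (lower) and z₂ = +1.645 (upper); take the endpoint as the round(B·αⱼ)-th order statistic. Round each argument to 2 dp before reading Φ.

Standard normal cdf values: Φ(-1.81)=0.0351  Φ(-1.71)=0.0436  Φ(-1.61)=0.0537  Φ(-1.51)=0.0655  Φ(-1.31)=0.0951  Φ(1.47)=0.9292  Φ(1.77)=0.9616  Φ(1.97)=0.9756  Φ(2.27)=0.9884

(6.684, 14.321)

Lower: z₀ + z₁ = 0.176 + (-1.645) = -1.469; 1 − a(z₀+z₁) = 1 − (-0.008)(-1.469) = 0.9882; argument = 0.176 + (-1.469)/0.9882 = -1.3105 → -1.31.
α₁ = Φ(-1.31) = 0.0951; rank = round(1000 × 0.0951) = 95; θ*₍95₎ = 6.684.
Upper: z₀ + z₂ = 1.821; 1 − a(z₀+z₂) = 1.0146; argument = 1.9709 → 1.97; α₂ = 0.9756; rank = 976; θ*₍976₎ = 14.321.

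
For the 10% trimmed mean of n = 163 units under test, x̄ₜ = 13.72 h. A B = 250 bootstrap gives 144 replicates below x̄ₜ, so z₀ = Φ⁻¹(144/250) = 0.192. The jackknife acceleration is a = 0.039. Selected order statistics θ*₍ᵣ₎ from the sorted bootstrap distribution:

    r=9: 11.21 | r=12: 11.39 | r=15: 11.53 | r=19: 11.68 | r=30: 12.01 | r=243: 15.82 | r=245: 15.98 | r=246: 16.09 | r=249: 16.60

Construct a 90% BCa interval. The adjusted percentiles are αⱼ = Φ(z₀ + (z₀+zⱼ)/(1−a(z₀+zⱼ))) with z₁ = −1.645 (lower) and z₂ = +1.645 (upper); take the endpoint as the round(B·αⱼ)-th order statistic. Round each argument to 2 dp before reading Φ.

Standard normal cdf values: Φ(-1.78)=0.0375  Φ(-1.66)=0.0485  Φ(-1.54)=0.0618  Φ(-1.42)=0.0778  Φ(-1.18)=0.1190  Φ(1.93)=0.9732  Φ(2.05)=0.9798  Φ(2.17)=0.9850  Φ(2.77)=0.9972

Lower: z₀ + z₁ = 0.192 + (-1.645) = -1.453; 1 − a(z₀+z₁) = 1 − (0.039)(-1.453) = 1.0567; argument = 0.192 + (-1.453)/1.0567 = -1.1831 → -1.18.
α₁ = Φ(-1.18) = 0.1190; rank = round(250 × 0.1190) = 30; θ*₍30₎ = 12.01.
Upper: z₀ + z₂ = 1.837; 1 − a(z₀+z₂) = 0.9284; argument = 2.1708 → 2.17; α₂ = 0.9850; rank = 246; θ*₍246₎ = 16.09.

(12.01, 16.09)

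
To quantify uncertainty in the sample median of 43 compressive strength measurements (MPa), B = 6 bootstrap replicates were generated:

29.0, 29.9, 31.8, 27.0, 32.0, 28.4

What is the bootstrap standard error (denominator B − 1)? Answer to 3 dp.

Bootstrap SE is the standard deviation of the 6 replicate medians.
Mean of replicates: (29.0 + 29.9 + 31.8 + 27.0 + 32.0 + 28.4) / 6 = 178.1000 / 6 = 29.6833
Sum of squared deviations: (−0.6833)² + (+0.2167)² + (+2.1167)² + (−2.6833)² + (+2.3167)² + (−1.2833)² = 19.2083
Variance = 19.2083 / 5 = 3.8417
SE* = √3.8417

SE* = 1.960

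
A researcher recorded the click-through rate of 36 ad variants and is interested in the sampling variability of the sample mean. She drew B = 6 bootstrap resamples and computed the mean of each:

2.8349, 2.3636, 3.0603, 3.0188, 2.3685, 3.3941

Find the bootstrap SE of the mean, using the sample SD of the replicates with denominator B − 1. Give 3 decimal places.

SE* = 0.409

Bootstrap SE is the standard deviation of the 6 replicate means.
Mean of replicates: (2.8349 + 2.3636 + 3.0603 + 3.0188 + 2.3685 + 3.3941) / 6 = 17.04020 / 6 = 2.84003
Sum of squared deviations: (−0.00513)² + (−0.47643)² + (+0.22027)² + (+0.17877)² + (−0.47153)² + (+0.55407)² = 0.83682
Variance = 0.83682 / 5 = 0.16736
SE* = √0.16736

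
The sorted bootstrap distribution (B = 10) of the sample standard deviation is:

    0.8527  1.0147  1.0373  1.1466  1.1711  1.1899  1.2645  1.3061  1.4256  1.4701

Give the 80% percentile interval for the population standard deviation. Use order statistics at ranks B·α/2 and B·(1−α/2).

(0.8527, 1.4256)

α = 0.20; lower rank = 10 × 0.100 = 1; upper rank = 10 × 0.900 = 9.
The 1st smallest replicate is 0.8527; the 9th is 1.4256.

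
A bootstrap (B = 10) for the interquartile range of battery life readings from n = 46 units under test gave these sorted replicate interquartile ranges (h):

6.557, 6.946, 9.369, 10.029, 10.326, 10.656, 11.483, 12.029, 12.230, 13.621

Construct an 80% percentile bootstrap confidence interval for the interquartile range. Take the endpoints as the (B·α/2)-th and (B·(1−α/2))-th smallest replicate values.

α = 0.20; lower rank = 10 × 0.100 = 1; upper rank = 10 × 0.900 = 9.
The 1st smallest replicate is 6.557; the 9th is 12.230.

(6.557, 12.230)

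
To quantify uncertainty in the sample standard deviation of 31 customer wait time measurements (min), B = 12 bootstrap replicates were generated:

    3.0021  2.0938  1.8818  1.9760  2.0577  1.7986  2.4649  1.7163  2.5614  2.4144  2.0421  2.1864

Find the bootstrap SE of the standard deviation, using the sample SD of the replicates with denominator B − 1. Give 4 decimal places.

Bootstrap SE is the standard deviation of the 12 replicate standard deviations.
Mean of replicates: (3.0021 + 2.0938 + 1.8818 + 1.9760 + 2.0577 + 1.7986 + 2.4649 + 1.7163 + 2.5614 + 2.4144 + 2.0421 + 2.1864) / 12 = 26.19550 / 12 = 2.18296
Sum of squared deviations: (+0.81914)² + (−0.08916)² + (−0.30116)² + (−0.20696)² + (−0.12526)² + (−0.38436)² + (+0.28194)² + (−0.46666)² + (+0.37844)² + (+0.23144)² + (−0.14086)² + (+0.00344)² = 1.48979
Variance = 1.48979 / 11 = 0.13544
SE* = √0.13544

SE* = 0.3680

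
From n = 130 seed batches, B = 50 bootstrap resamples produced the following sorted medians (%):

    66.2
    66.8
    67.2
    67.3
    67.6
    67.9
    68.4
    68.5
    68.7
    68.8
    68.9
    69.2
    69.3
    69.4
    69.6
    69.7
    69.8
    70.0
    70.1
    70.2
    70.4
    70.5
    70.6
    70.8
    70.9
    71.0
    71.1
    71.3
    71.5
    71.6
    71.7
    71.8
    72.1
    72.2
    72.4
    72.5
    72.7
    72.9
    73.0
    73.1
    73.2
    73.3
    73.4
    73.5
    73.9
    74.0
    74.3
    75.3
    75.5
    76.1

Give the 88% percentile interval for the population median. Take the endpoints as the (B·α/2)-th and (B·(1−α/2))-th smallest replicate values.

(67.2, 74.3)

α = 0.12; lower rank = 50 × 0.060 = 3; upper rank = 50 × 0.940 = 47.
The 3rd smallest replicate is 67.2; the 47th is 74.3.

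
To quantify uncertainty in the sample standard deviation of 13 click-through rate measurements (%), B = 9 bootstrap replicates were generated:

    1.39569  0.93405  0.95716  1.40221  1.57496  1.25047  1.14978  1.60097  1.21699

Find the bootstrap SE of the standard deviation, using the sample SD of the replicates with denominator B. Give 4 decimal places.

SE* = 0.2270

Bootstrap SE is the standard deviation of the 9 replicate standard deviations.
Mean of replicates: (1.39569 + 0.93405 + 0.95716 + 1.40221 + 1.57496 + 1.25047 + 1.14978 + 1.60097 + 1.21699) / 9 = 11.482280 / 9 = 1.275809
Sum of squared deviations: (+0.119881)² + (−0.341759)² + (−0.318649)² + (+0.126401)² + (+0.299151)² + (−0.025339)² + (−0.126029)² + (+0.325161)² + (−0.058819)² = 0.463891
Variance = 0.463891 / 9 = 0.051543
SE* = √0.051543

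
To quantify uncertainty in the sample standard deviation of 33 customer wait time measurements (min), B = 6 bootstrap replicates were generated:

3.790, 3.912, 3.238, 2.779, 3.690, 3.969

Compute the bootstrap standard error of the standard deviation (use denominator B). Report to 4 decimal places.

SE* = 0.4232

Bootstrap SE is the standard deviation of the 6 replicate standard deviations.
Mean of replicates: (3.790 + 3.912 + 3.238 + 2.779 + 3.690 + 3.969) / 6 = 21.37800 / 6 = 3.56300
Sum of squared deviations: (+0.22700)² + (+0.34900)² + (−0.32500)² + (−0.78400)² + (+0.12700)² + (+0.40600)² = 1.07458
Variance = 1.07458 / 6 = 0.17910
SE* = √0.17910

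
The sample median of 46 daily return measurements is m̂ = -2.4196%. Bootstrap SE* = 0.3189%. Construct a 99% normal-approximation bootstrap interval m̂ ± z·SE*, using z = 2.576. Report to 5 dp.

Margin = 2.576 × 0.3189 = 0.821486
Interval: -2.4196 ± 0.821486

(-3.24109, -1.59811)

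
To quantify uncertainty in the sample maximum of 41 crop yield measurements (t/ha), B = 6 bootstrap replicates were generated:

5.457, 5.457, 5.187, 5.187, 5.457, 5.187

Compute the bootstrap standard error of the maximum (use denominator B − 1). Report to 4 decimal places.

Bootstrap SE is the standard deviation of the 6 replicate maximums.
Mean of replicates: (5.457 + 5.457 + 5.187 + 5.187 + 5.457 + 5.187) / 6 = 31.93200 / 6 = 5.32200
Sum of squared deviations: (+0.13500)² + (+0.13500)² + (−0.13500)² + (−0.13500)² + (+0.13500)² + (−0.13500)² = 0.10935
Variance = 0.10935 / 5 = 0.02187
SE* = √0.02187

SE* = 0.1479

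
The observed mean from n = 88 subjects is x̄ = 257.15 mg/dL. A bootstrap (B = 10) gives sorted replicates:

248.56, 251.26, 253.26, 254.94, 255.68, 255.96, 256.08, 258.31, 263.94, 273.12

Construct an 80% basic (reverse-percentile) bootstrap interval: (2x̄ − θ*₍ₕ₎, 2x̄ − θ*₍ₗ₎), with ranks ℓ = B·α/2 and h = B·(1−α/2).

(250.36, 265.74)

Percentile endpoints at ranks 1 and 9: θ*₍1₎ = 248.56, θ*₍9₎ = 263.94.
Basic interval reflects these around x̄:
  lower = 2 × 257.15 − 263.94 = 250.36
  upper = 2 × 257.15 − 248.56 = 265.74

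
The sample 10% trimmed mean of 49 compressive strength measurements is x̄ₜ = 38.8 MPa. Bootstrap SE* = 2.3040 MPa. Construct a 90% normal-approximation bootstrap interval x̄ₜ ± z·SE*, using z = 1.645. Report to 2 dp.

(35.01, 42.59)

Margin = 1.645 × 2.3040 = 3.790
Interval: 38.8 ± 3.790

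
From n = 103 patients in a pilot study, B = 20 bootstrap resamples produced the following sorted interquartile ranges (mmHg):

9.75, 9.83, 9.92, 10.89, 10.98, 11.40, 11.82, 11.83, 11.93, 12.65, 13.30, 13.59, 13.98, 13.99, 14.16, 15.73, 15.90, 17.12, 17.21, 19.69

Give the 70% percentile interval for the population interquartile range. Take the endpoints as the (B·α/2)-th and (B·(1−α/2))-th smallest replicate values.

α = 0.30; lower rank = 20 × 0.150 = 3; upper rank = 20 × 0.850 = 17.
The 3rd smallest replicate is 9.92; the 17th is 15.90.

(9.92, 15.90)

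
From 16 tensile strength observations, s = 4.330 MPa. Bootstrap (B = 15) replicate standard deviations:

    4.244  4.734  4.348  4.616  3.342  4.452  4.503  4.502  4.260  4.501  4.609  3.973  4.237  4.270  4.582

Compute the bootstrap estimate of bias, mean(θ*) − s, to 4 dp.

mean(θ*) = (4.244 + 4.734 + 4.348 + 4.616 + 3.342 + 4.452 + 4.503 + 4.502 + 4.260 + 4.501 + 4.609 + 3.973 + 4.237 + 4.270 + 4.582) / 15 = 4.34487
bias = 4.34487 − 4.330

bias = +0.0149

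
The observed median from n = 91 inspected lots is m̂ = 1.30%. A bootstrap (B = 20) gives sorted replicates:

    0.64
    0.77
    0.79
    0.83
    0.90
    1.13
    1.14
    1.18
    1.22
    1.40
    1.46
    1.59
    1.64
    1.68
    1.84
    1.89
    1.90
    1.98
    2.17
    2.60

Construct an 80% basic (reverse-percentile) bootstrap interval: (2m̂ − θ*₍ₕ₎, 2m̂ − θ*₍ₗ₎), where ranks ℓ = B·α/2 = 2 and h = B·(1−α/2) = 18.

Percentile endpoints at ranks 2 and 18: θ*₍2₎ = 0.77, θ*₍18₎ = 1.98.
Basic interval reflects these around m̂:
  lower = 2 × 1.30 − 1.98 = 0.62
  upper = 2 × 1.30 − 0.77 = 1.83

(0.62, 1.83)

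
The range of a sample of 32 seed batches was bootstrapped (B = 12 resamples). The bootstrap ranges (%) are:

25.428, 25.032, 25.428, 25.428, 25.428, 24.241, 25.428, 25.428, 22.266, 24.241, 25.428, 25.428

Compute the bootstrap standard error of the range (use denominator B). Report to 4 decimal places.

SE* = 0.9147

Bootstrap SE is the standard deviation of the 12 replicate ranges.
Mean of replicates: (25.428 + 25.032 + 25.428 + 25.428 + 25.428 + 24.241 + 25.428 + 25.428 + 22.266 + 24.241 + 25.428 + 25.428) / 12 = 299.20400 / 12 = 24.93367
Sum of squared deviations: (+0.49433)² + (+0.09833)² + (+0.49433)² + (+0.49433)² + (+0.49433)² + (−0.69267)² + (+0.49433)² + (+0.49433)² + (−2.66767)² + (−0.69267)² + (+0.49433)² + (+0.49433)² = 10.04061
Variance = 10.04061 / 12 = 0.83672
SE* = √0.83672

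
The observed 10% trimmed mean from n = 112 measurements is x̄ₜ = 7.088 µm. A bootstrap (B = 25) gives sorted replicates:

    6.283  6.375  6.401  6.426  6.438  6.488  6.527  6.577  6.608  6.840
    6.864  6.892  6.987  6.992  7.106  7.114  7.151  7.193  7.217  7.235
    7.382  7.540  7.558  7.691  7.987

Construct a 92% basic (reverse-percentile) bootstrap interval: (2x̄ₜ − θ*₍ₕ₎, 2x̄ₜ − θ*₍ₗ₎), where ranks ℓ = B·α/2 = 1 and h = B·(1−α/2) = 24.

Percentile endpoints at ranks 1 and 24: θ*₍1₎ = 6.283, θ*₍24₎ = 7.691.
Basic interval reflects these around x̄ₜ:
  lower = 2 × 7.088 − 7.691 = 6.485
  upper = 2 × 7.088 − 6.283 = 7.893

(6.485, 7.893)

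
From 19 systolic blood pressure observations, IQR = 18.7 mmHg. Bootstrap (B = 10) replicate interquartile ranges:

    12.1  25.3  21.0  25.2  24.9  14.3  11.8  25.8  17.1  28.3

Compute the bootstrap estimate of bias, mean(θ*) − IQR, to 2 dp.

bias = +1.88

mean(θ*) = (12.1 + 25.3 + 21.0 + 25.2 + 24.9 + 14.3 + 11.8 + 25.8 + 17.1 + 28.3) / 10 = 20.580
bias = 20.580 − 18.7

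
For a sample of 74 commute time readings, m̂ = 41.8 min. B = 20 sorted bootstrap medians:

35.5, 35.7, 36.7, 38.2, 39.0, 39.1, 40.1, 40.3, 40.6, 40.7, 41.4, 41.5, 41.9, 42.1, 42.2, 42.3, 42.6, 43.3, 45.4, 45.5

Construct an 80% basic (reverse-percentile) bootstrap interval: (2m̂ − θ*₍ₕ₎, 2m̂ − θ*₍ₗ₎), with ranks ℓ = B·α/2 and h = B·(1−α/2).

(40.3, 47.9)

Percentile endpoints at ranks 2 and 18: θ*₍2₎ = 35.7, θ*₍18₎ = 43.3.
Basic interval reflects these around m̂:
  lower = 2 × 41.8 − 43.3 = 40.3
  upper = 2 × 41.8 − 35.7 = 47.9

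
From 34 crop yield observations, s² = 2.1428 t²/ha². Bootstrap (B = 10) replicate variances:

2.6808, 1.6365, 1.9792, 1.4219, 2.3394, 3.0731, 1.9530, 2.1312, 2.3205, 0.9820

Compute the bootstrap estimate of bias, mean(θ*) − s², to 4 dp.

mean(θ*) = (2.6808 + 1.6365 + 1.9792 + 1.4219 + 2.3394 + 3.0731 + 1.9530 + 2.1312 + 2.3205 + 0.9820) / 10 = 2.05176
bias = 2.05176 − 2.1428

bias = −0.0910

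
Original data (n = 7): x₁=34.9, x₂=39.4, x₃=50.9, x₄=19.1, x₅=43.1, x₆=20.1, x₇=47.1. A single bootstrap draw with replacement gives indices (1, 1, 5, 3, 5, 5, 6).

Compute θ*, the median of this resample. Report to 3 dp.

Resample values: 34.9, 34.9, 43.1, 50.9, 43.1, 43.1, 20.1.
Sorted: 20.1, 34.9, 34.9, 43.1, 43.1, 43.1, 50.9
Median = middle value = 43.100

θ* = 43.100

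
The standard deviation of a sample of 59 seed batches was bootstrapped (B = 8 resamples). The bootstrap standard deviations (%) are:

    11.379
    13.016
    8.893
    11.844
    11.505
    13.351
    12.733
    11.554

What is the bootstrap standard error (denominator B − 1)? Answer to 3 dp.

SE* = 1.390

Bootstrap SE is the standard deviation of the 8 replicate standard deviations.
Mean of replicates: (11.379 + 13.016 + 8.893 + 11.844 + 11.505 + 13.351 + 12.733 + 11.554) / 8 = 94.2750 / 8 = 11.7844
Sum of squared deviations: (−0.4054)² + (+1.2316)² + (−2.8914)² + (+0.0596)² + (−0.2794)² + (+1.5666)² + (+0.9486)² + (−0.2304)² = 13.5302
Variance = 13.5302 / 7 = 1.9329
SE* = √1.9329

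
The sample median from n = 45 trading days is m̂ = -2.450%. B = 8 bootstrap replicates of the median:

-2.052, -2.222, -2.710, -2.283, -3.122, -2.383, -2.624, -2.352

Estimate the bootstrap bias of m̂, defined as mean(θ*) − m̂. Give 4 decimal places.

mean(θ*) = ((-2.052) + (-2.222) + (-2.710) + (-2.283) + (-3.122) + (-2.383) + (-2.624) + (-2.352)) / 8 = -2.46850
bias = -2.46850 − -2.450

bias = −0.0185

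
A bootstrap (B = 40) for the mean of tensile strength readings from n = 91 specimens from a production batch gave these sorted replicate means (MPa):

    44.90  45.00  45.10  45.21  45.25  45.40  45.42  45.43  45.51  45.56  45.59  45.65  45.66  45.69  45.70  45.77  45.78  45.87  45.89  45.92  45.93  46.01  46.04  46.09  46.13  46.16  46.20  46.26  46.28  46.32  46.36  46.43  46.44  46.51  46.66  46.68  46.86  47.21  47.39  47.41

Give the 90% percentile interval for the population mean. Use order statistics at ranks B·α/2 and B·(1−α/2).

α = 0.10; lower rank = 40 × 0.050 = 2; upper rank = 40 × 0.950 = 38.
The 2nd smallest replicate is 45.00; the 38th is 47.21.

(45.00, 47.21)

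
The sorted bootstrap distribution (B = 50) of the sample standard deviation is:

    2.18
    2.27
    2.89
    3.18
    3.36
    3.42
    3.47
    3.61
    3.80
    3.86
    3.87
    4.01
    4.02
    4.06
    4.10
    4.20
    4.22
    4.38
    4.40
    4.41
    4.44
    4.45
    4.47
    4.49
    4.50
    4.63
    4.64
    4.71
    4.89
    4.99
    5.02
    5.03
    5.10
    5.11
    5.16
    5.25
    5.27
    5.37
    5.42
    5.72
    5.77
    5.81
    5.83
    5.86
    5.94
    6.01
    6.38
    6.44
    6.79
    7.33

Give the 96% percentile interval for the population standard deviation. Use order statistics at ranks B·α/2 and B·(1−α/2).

(2.18, 6.79)

α = 0.04; lower rank = 50 × 0.020 = 1; upper rank = 50 × 0.980 = 49.
The 1st smallest replicate is 2.18; the 49th is 6.79.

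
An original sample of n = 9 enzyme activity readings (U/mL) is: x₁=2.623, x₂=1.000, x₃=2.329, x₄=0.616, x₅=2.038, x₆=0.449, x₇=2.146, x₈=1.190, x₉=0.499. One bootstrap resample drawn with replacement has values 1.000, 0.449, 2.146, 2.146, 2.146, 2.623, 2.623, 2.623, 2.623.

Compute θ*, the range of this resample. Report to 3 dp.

θ* = 2.174

Range = 2.623 − 0.449 = 2.174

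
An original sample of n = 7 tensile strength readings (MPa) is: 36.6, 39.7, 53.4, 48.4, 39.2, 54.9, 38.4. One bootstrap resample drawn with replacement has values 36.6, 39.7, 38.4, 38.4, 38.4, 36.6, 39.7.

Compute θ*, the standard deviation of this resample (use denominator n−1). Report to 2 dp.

θ* = 1.27

Mean = 38.2571; sum of squared deviations = 9.7171
s² = 9.7171 / 6 = 1.6195
s = √1.6195 = 1.27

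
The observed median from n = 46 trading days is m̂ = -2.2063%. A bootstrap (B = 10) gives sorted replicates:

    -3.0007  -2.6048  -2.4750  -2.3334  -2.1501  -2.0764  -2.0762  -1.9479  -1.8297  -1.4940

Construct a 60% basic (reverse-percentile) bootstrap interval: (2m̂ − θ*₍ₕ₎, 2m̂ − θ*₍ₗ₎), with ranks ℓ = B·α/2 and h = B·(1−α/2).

(-2.4647, -1.8078)

Percentile endpoints at ranks 2 and 8: θ*₍2₎ = -2.6048, θ*₍8₎ = -1.9479.
Basic interval reflects these around m̂:
  lower = 2 × -2.2063 − -1.9479 = -2.4647
  upper = 2 × -2.2063 − -2.6048 = -1.8078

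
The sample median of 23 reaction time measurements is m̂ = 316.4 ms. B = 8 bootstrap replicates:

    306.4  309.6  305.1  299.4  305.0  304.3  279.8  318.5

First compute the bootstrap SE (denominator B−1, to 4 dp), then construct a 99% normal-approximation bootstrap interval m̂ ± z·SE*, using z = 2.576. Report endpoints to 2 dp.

(287.94, 344.86)

Mean of replicates = 303.5125; sum of squared deviations = 854.5687; SE* = √(854.5687/7) = 11.0490
Margin = 2.576 × 11.0490 = 28.462
Interval: 316.4 ± 28.462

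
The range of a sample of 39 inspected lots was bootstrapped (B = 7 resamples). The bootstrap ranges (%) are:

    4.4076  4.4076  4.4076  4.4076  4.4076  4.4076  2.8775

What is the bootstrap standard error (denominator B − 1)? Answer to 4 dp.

SE* = 0.5783

Bootstrap SE is the standard deviation of the 7 replicate ranges.
Mean of replicates: (4.4076 + 4.4076 + 4.4076 + 4.4076 + 4.4076 + 4.4076 + 2.8775) / 7 = 29.32310 / 7 = 4.18901
Sum of squared deviations: (+0.21859)² + (+0.21859)² + (+0.21859)² + (+0.21859)² + (+0.21859)² + (+0.21859)² + (−1.31151)² = 2.00675
Variance = 2.00675 / 6 = 0.33446
SE* = √0.33446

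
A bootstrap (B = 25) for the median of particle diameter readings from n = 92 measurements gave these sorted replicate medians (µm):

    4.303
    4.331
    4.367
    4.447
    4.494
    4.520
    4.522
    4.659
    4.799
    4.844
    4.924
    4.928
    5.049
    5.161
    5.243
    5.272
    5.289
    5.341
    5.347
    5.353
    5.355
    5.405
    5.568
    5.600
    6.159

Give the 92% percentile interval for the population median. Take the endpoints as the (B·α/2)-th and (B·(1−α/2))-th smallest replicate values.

(4.303, 5.600)

α = 0.08; lower rank = 25 × 0.040 = 1; upper rank = 25 × 0.960 = 24.
The 1st smallest replicate is 4.303; the 24th is 5.600.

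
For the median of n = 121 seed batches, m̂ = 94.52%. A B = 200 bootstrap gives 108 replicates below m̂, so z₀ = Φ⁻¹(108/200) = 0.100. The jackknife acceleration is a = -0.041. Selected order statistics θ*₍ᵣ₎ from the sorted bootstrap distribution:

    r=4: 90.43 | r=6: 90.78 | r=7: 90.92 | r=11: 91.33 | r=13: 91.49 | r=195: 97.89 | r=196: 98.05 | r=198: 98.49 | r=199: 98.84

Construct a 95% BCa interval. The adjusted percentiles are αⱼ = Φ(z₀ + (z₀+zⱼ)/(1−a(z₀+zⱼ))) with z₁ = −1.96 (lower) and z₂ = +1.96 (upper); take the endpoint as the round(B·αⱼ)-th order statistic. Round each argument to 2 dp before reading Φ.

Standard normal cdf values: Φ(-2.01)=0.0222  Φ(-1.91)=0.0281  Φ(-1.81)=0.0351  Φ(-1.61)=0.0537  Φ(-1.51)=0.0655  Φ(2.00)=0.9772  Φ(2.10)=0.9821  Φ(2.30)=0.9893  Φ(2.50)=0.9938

(90.78, 97.89)

Lower: z₀ + z₁ = 0.100 + (-1.960) = -1.860; 1 − a(z₀+z₁) = 1 − (-0.041)(-1.860) = 0.9237; argument = 0.100 + (-1.860)/0.9237 = -1.9136 → -1.91.
α₁ = Φ(-1.91) = 0.0281; rank = round(200 × 0.0281) = 6; θ*₍6₎ = 90.78.
Upper: z₀ + z₂ = 2.060; 1 − a(z₀+z₂) = 1.0845; argument = 1.9996 → 2.00; α₂ = 0.9772; rank = 195; θ*₍195₎ = 97.89.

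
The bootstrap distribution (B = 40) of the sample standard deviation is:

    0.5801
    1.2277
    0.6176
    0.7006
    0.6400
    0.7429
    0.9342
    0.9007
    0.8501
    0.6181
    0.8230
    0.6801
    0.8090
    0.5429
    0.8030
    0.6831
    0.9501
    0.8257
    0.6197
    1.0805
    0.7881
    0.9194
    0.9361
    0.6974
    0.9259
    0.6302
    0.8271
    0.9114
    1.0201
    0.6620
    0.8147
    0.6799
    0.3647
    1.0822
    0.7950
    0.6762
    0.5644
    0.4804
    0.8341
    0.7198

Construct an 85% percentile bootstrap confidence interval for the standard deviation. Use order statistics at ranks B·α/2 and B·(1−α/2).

(0.5429, 1.0201)

Sorted replicates: 0.3647, 0.4804, 0.5429, 0.5644, 0.5801, 0.6176, 0.6181, 0.6197, 0.6302, 0.6400, 0.6620, 0.6762, 0.6799, 0.6801, 0.6831, 0.6974, 0.7006, 0.7198, 0.7429, 0.7881, 0.7950, 0.8030, 0.8090, 0.8147, 0.8230, 0.8257, 0.8271, 0.8341, 0.8501, 0.9007, 0.9114, 0.9194, 0.9259, 0.9342, 0.9361, 0.9501, 1.0201, 1.0805, 1.0822, 1.2277
α = 0.15; lower rank = 40 × 0.075 = 3; upper rank = 40 × 0.925 = 37.
The 3rd smallest replicate is 0.5429; the 37th is 1.0201.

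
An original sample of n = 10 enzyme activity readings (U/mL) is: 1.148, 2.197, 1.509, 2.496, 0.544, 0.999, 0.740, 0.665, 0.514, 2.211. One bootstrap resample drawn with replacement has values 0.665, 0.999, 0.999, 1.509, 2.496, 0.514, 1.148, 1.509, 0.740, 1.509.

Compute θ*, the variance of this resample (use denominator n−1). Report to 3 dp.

Mean = 1.2088; sum of squared deviations = 3.0172
s² = 3.0172 / 9 = 0.3352

θ* = 0.335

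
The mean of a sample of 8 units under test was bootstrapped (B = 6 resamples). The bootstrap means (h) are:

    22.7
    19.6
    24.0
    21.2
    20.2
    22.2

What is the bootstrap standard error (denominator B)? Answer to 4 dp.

Bootstrap SE is the standard deviation of the 6 replicate means.
Mean of replicates: (22.7 + 19.6 + 24.0 + 21.2 + 20.2 + 22.2) / 6 = 129.90000 / 6 = 21.65000
Sum of squared deviations: (+1.05000)² + (−2.05000)² + (+2.35000)² + (−0.45000)² + (−1.45000)² + (+0.55000)² = 13.43500
Variance = 13.43500 / 6 = 2.23917
SE* = √2.23917

SE* = 1.4964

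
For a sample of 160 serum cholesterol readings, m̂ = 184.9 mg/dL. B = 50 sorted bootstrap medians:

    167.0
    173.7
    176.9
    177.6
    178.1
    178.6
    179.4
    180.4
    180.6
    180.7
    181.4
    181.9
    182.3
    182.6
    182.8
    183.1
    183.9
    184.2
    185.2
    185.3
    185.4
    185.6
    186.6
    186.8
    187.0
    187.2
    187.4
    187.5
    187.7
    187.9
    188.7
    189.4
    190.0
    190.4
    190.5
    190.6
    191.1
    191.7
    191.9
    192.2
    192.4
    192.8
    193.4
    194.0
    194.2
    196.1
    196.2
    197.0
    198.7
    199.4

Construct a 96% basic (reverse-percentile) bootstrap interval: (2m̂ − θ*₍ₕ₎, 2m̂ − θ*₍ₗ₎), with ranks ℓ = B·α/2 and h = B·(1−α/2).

Percentile endpoints at ranks 1 and 49: θ*₍1₎ = 167.0, θ*₍49₎ = 198.7.
Basic interval reflects these around m̂:
  lower = 2 × 184.9 − 198.7 = 171.1
  upper = 2 × 184.9 − 167.0 = 202.8

(171.1, 202.8)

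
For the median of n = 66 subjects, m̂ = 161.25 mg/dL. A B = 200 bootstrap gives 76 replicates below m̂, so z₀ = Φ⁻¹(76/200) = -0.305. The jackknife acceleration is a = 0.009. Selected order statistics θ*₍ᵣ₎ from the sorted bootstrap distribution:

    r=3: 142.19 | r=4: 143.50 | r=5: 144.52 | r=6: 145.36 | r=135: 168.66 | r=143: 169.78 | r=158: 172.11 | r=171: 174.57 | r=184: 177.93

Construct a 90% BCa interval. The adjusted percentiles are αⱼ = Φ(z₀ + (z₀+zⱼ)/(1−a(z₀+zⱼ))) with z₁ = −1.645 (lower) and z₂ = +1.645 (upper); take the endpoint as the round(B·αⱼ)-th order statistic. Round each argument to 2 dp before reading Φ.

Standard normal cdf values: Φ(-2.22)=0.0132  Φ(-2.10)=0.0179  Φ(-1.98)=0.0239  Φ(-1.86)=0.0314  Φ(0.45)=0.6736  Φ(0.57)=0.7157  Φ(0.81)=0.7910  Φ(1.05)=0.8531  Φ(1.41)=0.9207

Lower: z₀ + z₁ = -0.305 + (-1.645) = -1.950; 1 − a(z₀+z₁) = 1 − (0.009)(-1.950) = 1.0175; argument = -0.305 + (-1.950)/1.0175 = -2.2214 → -2.22.
α₁ = Φ(-2.22) = 0.0132; rank = round(200 × 0.0132) = 3; θ*₍3₎ = 142.19.
Upper: z₀ + z₂ = 1.340; 1 − a(z₀+z₂) = 0.9879; argument = 1.0514 → 1.05; α₂ = 0.8531; rank = 171; θ*₍171₎ = 174.57.

(142.19, 174.57)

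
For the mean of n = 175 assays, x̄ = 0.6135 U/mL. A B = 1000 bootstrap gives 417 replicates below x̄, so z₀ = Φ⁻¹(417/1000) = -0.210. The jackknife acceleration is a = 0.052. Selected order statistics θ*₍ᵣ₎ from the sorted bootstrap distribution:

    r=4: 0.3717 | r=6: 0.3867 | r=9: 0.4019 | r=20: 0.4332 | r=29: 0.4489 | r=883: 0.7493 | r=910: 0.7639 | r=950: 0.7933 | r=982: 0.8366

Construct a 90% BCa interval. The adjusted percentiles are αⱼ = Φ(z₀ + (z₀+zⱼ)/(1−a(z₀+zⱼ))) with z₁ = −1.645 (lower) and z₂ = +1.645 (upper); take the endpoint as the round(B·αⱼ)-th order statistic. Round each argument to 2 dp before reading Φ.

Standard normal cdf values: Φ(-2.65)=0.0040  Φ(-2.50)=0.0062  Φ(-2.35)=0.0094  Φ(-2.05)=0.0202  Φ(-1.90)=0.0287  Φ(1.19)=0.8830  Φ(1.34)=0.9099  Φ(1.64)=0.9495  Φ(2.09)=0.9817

Lower: z₀ + z₁ = -0.210 + (-1.645) = -1.855; 1 − a(z₀+z₁) = 1 − (0.052)(-1.855) = 1.0965; argument = -0.210 + (-1.855)/1.0965 = -1.9018 → -1.90.
α₁ = Φ(-1.90) = 0.0287; rank = round(1000 × 0.0287) = 29; θ*₍29₎ = 0.4489.
Upper: z₀ + z₂ = 1.435; 1 − a(z₀+z₂) = 0.9254; argument = 1.3407 → 1.34; α₂ = 0.9099; rank = 910; θ*₍910₎ = 0.7639.

(0.4489, 0.7639)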